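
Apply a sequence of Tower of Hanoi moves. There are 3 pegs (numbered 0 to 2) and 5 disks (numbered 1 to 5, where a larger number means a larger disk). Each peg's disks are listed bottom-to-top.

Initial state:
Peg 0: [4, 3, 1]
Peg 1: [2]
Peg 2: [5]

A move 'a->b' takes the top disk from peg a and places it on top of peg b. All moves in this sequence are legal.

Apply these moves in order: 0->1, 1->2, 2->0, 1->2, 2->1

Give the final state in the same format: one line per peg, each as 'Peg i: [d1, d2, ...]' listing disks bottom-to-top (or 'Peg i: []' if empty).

Answer: Peg 0: [4, 3, 1]
Peg 1: [2]
Peg 2: [5]

Derivation:
After move 1 (0->1):
Peg 0: [4, 3]
Peg 1: [2, 1]
Peg 2: [5]

After move 2 (1->2):
Peg 0: [4, 3]
Peg 1: [2]
Peg 2: [5, 1]

After move 3 (2->0):
Peg 0: [4, 3, 1]
Peg 1: [2]
Peg 2: [5]

After move 4 (1->2):
Peg 0: [4, 3, 1]
Peg 1: []
Peg 2: [5, 2]

After move 5 (2->1):
Peg 0: [4, 3, 1]
Peg 1: [2]
Peg 2: [5]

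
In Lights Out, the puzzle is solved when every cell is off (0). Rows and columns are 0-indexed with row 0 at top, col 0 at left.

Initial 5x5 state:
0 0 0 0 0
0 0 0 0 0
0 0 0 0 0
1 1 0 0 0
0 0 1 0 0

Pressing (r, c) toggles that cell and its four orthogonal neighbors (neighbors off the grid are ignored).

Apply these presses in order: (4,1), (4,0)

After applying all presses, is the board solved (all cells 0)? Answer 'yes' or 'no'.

Answer: yes

Derivation:
After press 1 at (4,1):
0 0 0 0 0
0 0 0 0 0
0 0 0 0 0
1 0 0 0 0
1 1 0 0 0

After press 2 at (4,0):
0 0 0 0 0
0 0 0 0 0
0 0 0 0 0
0 0 0 0 0
0 0 0 0 0

Lights still on: 0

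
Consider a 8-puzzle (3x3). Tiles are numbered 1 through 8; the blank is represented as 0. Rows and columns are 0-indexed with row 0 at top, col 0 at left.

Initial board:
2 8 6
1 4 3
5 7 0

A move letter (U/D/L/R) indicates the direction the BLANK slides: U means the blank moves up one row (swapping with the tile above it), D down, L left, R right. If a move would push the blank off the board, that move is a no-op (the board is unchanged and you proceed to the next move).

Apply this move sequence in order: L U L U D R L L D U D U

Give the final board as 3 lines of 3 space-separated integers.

After move 1 (L):
2 8 6
1 4 3
5 0 7

After move 2 (U):
2 8 6
1 0 3
5 4 7

After move 3 (L):
2 8 6
0 1 3
5 4 7

After move 4 (U):
0 8 6
2 1 3
5 4 7

After move 5 (D):
2 8 6
0 1 3
5 4 7

After move 6 (R):
2 8 6
1 0 3
5 4 7

After move 7 (L):
2 8 6
0 1 3
5 4 7

After move 8 (L):
2 8 6
0 1 3
5 4 7

After move 9 (D):
2 8 6
5 1 3
0 4 7

After move 10 (U):
2 8 6
0 1 3
5 4 7

After move 11 (D):
2 8 6
5 1 3
0 4 7

After move 12 (U):
2 8 6
0 1 3
5 4 7

Answer: 2 8 6
0 1 3
5 4 7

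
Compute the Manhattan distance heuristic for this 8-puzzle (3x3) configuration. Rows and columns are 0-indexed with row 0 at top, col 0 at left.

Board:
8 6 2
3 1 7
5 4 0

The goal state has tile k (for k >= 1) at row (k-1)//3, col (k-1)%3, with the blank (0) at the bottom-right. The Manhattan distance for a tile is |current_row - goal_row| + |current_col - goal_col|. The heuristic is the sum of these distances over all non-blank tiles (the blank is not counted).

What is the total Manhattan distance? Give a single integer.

Tile 8: at (0,0), goal (2,1), distance |0-2|+|0-1| = 3
Tile 6: at (0,1), goal (1,2), distance |0-1|+|1-2| = 2
Tile 2: at (0,2), goal (0,1), distance |0-0|+|2-1| = 1
Tile 3: at (1,0), goal (0,2), distance |1-0|+|0-2| = 3
Tile 1: at (1,1), goal (0,0), distance |1-0|+|1-0| = 2
Tile 7: at (1,2), goal (2,0), distance |1-2|+|2-0| = 3
Tile 5: at (2,0), goal (1,1), distance |2-1|+|0-1| = 2
Tile 4: at (2,1), goal (1,0), distance |2-1|+|1-0| = 2
Sum: 3 + 2 + 1 + 3 + 2 + 3 + 2 + 2 = 18

Answer: 18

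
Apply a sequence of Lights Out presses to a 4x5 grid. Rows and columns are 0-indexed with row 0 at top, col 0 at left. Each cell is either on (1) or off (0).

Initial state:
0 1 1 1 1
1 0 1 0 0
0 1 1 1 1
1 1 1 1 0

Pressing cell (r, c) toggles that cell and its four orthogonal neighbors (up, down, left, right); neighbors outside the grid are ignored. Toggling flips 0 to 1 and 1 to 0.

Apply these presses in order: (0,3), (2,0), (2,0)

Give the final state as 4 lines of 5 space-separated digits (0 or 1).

After press 1 at (0,3):
0 1 0 0 0
1 0 1 1 0
0 1 1 1 1
1 1 1 1 0

After press 2 at (2,0):
0 1 0 0 0
0 0 1 1 0
1 0 1 1 1
0 1 1 1 0

After press 3 at (2,0):
0 1 0 0 0
1 0 1 1 0
0 1 1 1 1
1 1 1 1 0

Answer: 0 1 0 0 0
1 0 1 1 0
0 1 1 1 1
1 1 1 1 0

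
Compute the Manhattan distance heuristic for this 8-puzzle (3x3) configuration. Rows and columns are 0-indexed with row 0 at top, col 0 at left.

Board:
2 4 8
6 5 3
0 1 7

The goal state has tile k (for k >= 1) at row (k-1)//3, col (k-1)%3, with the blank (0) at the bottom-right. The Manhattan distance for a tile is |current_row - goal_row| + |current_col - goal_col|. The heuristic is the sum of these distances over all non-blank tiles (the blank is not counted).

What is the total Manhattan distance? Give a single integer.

Tile 2: at (0,0), goal (0,1), distance |0-0|+|0-1| = 1
Tile 4: at (0,1), goal (1,0), distance |0-1|+|1-0| = 2
Tile 8: at (0,2), goal (2,1), distance |0-2|+|2-1| = 3
Tile 6: at (1,0), goal (1,2), distance |1-1|+|0-2| = 2
Tile 5: at (1,1), goal (1,1), distance |1-1|+|1-1| = 0
Tile 3: at (1,2), goal (0,2), distance |1-0|+|2-2| = 1
Tile 1: at (2,1), goal (0,0), distance |2-0|+|1-0| = 3
Tile 7: at (2,2), goal (2,0), distance |2-2|+|2-0| = 2
Sum: 1 + 2 + 3 + 2 + 0 + 1 + 3 + 2 = 14

Answer: 14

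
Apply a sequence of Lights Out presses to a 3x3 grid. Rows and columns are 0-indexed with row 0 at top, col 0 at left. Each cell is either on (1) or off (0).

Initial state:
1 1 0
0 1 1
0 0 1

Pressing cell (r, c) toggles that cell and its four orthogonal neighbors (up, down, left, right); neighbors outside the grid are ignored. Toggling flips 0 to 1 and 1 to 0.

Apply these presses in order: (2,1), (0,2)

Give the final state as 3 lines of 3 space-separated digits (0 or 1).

Answer: 1 0 1
0 0 0
1 1 0

Derivation:
After press 1 at (2,1):
1 1 0
0 0 1
1 1 0

After press 2 at (0,2):
1 0 1
0 0 0
1 1 0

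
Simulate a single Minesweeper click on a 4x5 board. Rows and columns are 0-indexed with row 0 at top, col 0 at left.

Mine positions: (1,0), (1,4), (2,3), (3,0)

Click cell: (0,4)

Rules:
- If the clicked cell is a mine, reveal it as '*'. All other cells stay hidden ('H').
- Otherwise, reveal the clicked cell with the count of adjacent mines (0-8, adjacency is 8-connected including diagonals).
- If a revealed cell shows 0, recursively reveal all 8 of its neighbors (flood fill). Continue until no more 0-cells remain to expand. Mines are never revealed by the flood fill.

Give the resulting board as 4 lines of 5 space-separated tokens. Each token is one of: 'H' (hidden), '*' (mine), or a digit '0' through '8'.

H H H H 1
H H H H H
H H H H H
H H H H H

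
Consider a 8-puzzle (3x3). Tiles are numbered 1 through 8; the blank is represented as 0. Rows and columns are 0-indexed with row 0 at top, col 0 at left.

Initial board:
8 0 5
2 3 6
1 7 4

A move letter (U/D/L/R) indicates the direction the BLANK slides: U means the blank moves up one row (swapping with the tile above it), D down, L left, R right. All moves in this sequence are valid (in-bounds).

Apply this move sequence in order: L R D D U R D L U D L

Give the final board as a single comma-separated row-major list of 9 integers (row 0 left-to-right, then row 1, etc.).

After move 1 (L):
0 8 5
2 3 6
1 7 4

After move 2 (R):
8 0 5
2 3 6
1 7 4

After move 3 (D):
8 3 5
2 0 6
1 7 4

After move 4 (D):
8 3 5
2 7 6
1 0 4

After move 5 (U):
8 3 5
2 0 6
1 7 4

After move 6 (R):
8 3 5
2 6 0
1 7 4

After move 7 (D):
8 3 5
2 6 4
1 7 0

After move 8 (L):
8 3 5
2 6 4
1 0 7

After move 9 (U):
8 3 5
2 0 4
1 6 7

After move 10 (D):
8 3 5
2 6 4
1 0 7

After move 11 (L):
8 3 5
2 6 4
0 1 7

Answer: 8, 3, 5, 2, 6, 4, 0, 1, 7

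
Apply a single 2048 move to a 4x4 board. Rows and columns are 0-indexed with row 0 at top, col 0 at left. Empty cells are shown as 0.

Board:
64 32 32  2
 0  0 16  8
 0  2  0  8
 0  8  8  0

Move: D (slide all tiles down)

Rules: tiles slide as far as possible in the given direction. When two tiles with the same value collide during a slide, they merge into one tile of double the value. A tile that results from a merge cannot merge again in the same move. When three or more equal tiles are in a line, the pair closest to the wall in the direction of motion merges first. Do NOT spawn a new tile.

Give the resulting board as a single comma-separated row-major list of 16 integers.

Answer: 0, 0, 0, 0, 0, 32, 32, 0, 0, 2, 16, 2, 64, 8, 8, 16

Derivation:
Slide down:
col 0: [64, 0, 0, 0] -> [0, 0, 0, 64]
col 1: [32, 0, 2, 8] -> [0, 32, 2, 8]
col 2: [32, 16, 0, 8] -> [0, 32, 16, 8]
col 3: [2, 8, 8, 0] -> [0, 0, 2, 16]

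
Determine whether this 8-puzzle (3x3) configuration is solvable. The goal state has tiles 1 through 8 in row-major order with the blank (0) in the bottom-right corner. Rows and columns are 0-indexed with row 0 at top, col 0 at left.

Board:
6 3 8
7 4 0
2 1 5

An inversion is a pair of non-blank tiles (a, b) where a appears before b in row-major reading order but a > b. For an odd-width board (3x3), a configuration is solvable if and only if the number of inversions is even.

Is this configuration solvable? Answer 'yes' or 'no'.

Inversions (pairs i<j in row-major order where tile[i] > tile[j] > 0): 19
19 is odd, so the puzzle is not solvable.

Answer: no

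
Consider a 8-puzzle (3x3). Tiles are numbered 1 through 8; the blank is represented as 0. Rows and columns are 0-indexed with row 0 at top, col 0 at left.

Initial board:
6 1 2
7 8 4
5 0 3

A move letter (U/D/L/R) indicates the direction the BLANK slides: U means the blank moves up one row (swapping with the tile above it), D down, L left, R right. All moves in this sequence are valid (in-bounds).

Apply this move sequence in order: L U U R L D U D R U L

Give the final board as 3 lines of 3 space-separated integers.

After move 1 (L):
6 1 2
7 8 4
0 5 3

After move 2 (U):
6 1 2
0 8 4
7 5 3

After move 3 (U):
0 1 2
6 8 4
7 5 3

After move 4 (R):
1 0 2
6 8 4
7 5 3

After move 5 (L):
0 1 2
6 8 4
7 5 3

After move 6 (D):
6 1 2
0 8 4
7 5 3

After move 7 (U):
0 1 2
6 8 4
7 5 3

After move 8 (D):
6 1 2
0 8 4
7 5 3

After move 9 (R):
6 1 2
8 0 4
7 5 3

After move 10 (U):
6 0 2
8 1 4
7 5 3

After move 11 (L):
0 6 2
8 1 4
7 5 3

Answer: 0 6 2
8 1 4
7 5 3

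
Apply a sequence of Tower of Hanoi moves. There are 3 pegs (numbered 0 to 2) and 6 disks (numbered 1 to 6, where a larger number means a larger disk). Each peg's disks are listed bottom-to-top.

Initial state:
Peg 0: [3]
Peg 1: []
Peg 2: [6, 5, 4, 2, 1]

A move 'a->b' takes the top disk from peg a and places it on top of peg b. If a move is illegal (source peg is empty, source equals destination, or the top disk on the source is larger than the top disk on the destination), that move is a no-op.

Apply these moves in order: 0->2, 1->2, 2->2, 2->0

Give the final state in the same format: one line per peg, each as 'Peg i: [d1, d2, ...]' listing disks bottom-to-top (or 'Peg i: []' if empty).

Answer: Peg 0: [3, 1]
Peg 1: []
Peg 2: [6, 5, 4, 2]

Derivation:
After move 1 (0->2):
Peg 0: [3]
Peg 1: []
Peg 2: [6, 5, 4, 2, 1]

After move 2 (1->2):
Peg 0: [3]
Peg 1: []
Peg 2: [6, 5, 4, 2, 1]

After move 3 (2->2):
Peg 0: [3]
Peg 1: []
Peg 2: [6, 5, 4, 2, 1]

After move 4 (2->0):
Peg 0: [3, 1]
Peg 1: []
Peg 2: [6, 5, 4, 2]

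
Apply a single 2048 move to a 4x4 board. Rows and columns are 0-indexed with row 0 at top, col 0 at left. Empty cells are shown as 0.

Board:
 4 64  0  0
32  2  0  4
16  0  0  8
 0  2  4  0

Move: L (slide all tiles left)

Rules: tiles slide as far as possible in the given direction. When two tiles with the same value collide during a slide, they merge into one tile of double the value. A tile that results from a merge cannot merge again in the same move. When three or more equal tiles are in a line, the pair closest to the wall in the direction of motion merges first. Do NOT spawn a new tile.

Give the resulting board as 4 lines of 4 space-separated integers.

Slide left:
row 0: [4, 64, 0, 0] -> [4, 64, 0, 0]
row 1: [32, 2, 0, 4] -> [32, 2, 4, 0]
row 2: [16, 0, 0, 8] -> [16, 8, 0, 0]
row 3: [0, 2, 4, 0] -> [2, 4, 0, 0]

Answer:  4 64  0  0
32  2  4  0
16  8  0  0
 2  4  0  0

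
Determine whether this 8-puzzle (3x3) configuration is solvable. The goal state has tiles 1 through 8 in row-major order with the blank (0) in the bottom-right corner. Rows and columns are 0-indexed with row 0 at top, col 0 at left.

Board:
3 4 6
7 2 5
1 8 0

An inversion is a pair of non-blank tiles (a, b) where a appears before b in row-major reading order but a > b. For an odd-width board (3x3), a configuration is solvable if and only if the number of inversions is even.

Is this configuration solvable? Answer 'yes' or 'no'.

Inversions (pairs i<j in row-major order where tile[i] > tile[j] > 0): 12
12 is even, so the puzzle is solvable.

Answer: yes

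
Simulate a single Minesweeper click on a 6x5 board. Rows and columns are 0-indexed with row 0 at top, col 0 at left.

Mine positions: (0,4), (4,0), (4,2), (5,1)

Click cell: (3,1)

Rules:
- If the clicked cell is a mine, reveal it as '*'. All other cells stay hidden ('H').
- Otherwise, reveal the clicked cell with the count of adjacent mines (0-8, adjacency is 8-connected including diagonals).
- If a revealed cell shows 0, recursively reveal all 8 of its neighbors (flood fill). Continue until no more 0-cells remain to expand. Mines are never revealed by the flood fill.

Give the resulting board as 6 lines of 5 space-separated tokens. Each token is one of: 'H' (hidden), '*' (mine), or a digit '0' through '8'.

H H H H H
H H H H H
H H H H H
H 2 H H H
H H H H H
H H H H H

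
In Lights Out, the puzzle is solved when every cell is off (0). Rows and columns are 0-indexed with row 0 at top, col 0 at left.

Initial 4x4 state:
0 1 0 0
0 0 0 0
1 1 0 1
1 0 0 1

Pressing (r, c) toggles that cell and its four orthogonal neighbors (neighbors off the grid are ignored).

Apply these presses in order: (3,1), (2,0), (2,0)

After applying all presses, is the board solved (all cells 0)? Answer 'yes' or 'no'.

Answer: no

Derivation:
After press 1 at (3,1):
0 1 0 0
0 0 0 0
1 0 0 1
0 1 1 1

After press 2 at (2,0):
0 1 0 0
1 0 0 0
0 1 0 1
1 1 1 1

After press 3 at (2,0):
0 1 0 0
0 0 0 0
1 0 0 1
0 1 1 1

Lights still on: 6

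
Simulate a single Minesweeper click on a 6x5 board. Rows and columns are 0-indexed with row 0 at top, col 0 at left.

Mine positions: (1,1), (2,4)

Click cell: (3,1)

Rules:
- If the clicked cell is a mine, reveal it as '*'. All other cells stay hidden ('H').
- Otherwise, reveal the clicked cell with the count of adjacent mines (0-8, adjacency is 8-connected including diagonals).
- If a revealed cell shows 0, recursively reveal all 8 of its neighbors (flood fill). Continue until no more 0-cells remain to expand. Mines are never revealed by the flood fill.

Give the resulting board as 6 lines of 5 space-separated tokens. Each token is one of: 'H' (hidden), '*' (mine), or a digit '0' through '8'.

H H H H H
H H H H H
1 1 1 1 H
0 0 0 1 1
0 0 0 0 0
0 0 0 0 0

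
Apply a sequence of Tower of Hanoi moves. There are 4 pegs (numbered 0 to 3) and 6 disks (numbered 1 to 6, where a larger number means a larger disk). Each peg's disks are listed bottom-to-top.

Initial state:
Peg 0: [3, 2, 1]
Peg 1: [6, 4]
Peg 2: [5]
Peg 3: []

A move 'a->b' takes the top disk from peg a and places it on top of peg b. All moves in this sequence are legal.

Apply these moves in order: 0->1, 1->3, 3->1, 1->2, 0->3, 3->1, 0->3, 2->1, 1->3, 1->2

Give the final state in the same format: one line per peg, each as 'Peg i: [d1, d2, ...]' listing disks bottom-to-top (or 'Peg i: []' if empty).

Answer: Peg 0: []
Peg 1: [6, 4]
Peg 2: [5, 2]
Peg 3: [3, 1]

Derivation:
After move 1 (0->1):
Peg 0: [3, 2]
Peg 1: [6, 4, 1]
Peg 2: [5]
Peg 3: []

After move 2 (1->3):
Peg 0: [3, 2]
Peg 1: [6, 4]
Peg 2: [5]
Peg 3: [1]

After move 3 (3->1):
Peg 0: [3, 2]
Peg 1: [6, 4, 1]
Peg 2: [5]
Peg 3: []

After move 4 (1->2):
Peg 0: [3, 2]
Peg 1: [6, 4]
Peg 2: [5, 1]
Peg 3: []

After move 5 (0->3):
Peg 0: [3]
Peg 1: [6, 4]
Peg 2: [5, 1]
Peg 3: [2]

After move 6 (3->1):
Peg 0: [3]
Peg 1: [6, 4, 2]
Peg 2: [5, 1]
Peg 3: []

After move 7 (0->3):
Peg 0: []
Peg 1: [6, 4, 2]
Peg 2: [5, 1]
Peg 3: [3]

After move 8 (2->1):
Peg 0: []
Peg 1: [6, 4, 2, 1]
Peg 2: [5]
Peg 3: [3]

After move 9 (1->3):
Peg 0: []
Peg 1: [6, 4, 2]
Peg 2: [5]
Peg 3: [3, 1]

After move 10 (1->2):
Peg 0: []
Peg 1: [6, 4]
Peg 2: [5, 2]
Peg 3: [3, 1]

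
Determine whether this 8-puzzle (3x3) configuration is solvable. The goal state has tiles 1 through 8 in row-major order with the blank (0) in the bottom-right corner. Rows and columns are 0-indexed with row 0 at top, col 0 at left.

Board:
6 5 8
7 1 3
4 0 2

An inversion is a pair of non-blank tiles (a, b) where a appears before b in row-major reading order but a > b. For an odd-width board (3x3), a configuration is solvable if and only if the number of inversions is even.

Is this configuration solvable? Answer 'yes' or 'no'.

Answer: yes

Derivation:
Inversions (pairs i<j in row-major order where tile[i] > tile[j] > 0): 20
20 is even, so the puzzle is solvable.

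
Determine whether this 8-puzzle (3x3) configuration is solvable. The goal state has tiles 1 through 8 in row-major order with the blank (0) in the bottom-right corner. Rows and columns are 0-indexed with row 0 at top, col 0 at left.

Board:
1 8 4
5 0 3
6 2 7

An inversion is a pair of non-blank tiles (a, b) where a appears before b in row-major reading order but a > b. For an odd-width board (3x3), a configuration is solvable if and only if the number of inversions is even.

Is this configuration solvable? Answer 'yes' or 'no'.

Answer: yes

Derivation:
Inversions (pairs i<j in row-major order where tile[i] > tile[j] > 0): 12
12 is even, so the puzzle is solvable.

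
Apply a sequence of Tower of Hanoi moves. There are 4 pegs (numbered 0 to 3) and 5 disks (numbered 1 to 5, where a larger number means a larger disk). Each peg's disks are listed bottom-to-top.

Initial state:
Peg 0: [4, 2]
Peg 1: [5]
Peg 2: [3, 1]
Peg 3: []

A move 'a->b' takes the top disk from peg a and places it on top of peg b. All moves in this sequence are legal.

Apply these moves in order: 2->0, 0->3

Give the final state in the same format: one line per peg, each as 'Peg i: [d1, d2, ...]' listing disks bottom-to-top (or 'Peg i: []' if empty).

Answer: Peg 0: [4, 2]
Peg 1: [5]
Peg 2: [3]
Peg 3: [1]

Derivation:
After move 1 (2->0):
Peg 0: [4, 2, 1]
Peg 1: [5]
Peg 2: [3]
Peg 3: []

After move 2 (0->3):
Peg 0: [4, 2]
Peg 1: [5]
Peg 2: [3]
Peg 3: [1]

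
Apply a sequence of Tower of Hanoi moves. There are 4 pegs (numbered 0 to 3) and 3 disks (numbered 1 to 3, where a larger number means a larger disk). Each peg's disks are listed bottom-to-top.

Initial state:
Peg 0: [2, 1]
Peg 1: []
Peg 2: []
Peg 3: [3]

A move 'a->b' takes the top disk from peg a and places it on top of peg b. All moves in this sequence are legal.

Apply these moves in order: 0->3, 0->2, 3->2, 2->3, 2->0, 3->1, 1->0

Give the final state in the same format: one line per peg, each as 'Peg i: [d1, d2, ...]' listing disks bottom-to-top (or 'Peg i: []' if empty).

Answer: Peg 0: [2, 1]
Peg 1: []
Peg 2: []
Peg 3: [3]

Derivation:
After move 1 (0->3):
Peg 0: [2]
Peg 1: []
Peg 2: []
Peg 3: [3, 1]

After move 2 (0->2):
Peg 0: []
Peg 1: []
Peg 2: [2]
Peg 3: [3, 1]

After move 3 (3->2):
Peg 0: []
Peg 1: []
Peg 2: [2, 1]
Peg 3: [3]

After move 4 (2->3):
Peg 0: []
Peg 1: []
Peg 2: [2]
Peg 3: [3, 1]

After move 5 (2->0):
Peg 0: [2]
Peg 1: []
Peg 2: []
Peg 3: [3, 1]

After move 6 (3->1):
Peg 0: [2]
Peg 1: [1]
Peg 2: []
Peg 3: [3]

After move 7 (1->0):
Peg 0: [2, 1]
Peg 1: []
Peg 2: []
Peg 3: [3]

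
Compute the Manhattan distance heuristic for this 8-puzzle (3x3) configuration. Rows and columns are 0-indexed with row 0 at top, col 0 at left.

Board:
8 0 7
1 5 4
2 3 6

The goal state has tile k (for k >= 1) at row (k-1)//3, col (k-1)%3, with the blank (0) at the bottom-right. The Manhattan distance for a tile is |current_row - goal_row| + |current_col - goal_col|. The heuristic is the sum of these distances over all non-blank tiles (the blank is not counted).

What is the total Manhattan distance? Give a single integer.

Tile 8: at (0,0), goal (2,1), distance |0-2|+|0-1| = 3
Tile 7: at (0,2), goal (2,0), distance |0-2|+|2-0| = 4
Tile 1: at (1,0), goal (0,0), distance |1-0|+|0-0| = 1
Tile 5: at (1,1), goal (1,1), distance |1-1|+|1-1| = 0
Tile 4: at (1,2), goal (1,0), distance |1-1|+|2-0| = 2
Tile 2: at (2,0), goal (0,1), distance |2-0|+|0-1| = 3
Tile 3: at (2,1), goal (0,2), distance |2-0|+|1-2| = 3
Tile 6: at (2,2), goal (1,2), distance |2-1|+|2-2| = 1
Sum: 3 + 4 + 1 + 0 + 2 + 3 + 3 + 1 = 17

Answer: 17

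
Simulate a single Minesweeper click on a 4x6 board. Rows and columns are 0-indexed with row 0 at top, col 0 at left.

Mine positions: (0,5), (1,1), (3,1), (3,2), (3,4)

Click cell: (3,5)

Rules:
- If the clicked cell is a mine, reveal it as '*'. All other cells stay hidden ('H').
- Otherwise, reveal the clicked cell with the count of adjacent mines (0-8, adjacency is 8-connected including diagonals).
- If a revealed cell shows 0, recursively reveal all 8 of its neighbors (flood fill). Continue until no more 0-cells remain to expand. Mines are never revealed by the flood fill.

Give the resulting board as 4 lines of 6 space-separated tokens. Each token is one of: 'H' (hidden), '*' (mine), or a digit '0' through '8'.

H H H H H H
H H H H H H
H H H H H H
H H H H H 1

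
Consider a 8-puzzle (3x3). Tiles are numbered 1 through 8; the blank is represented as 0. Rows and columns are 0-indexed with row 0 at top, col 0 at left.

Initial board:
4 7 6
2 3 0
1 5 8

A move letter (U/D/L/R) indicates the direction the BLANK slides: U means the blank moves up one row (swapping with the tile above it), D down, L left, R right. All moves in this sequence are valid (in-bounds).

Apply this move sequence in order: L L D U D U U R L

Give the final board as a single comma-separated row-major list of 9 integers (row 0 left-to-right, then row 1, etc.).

Answer: 0, 7, 6, 4, 2, 3, 1, 5, 8

Derivation:
After move 1 (L):
4 7 6
2 0 3
1 5 8

After move 2 (L):
4 7 6
0 2 3
1 5 8

After move 3 (D):
4 7 6
1 2 3
0 5 8

After move 4 (U):
4 7 6
0 2 3
1 5 8

After move 5 (D):
4 7 6
1 2 3
0 5 8

After move 6 (U):
4 7 6
0 2 3
1 5 8

After move 7 (U):
0 7 6
4 2 3
1 5 8

After move 8 (R):
7 0 6
4 2 3
1 5 8

After move 9 (L):
0 7 6
4 2 3
1 5 8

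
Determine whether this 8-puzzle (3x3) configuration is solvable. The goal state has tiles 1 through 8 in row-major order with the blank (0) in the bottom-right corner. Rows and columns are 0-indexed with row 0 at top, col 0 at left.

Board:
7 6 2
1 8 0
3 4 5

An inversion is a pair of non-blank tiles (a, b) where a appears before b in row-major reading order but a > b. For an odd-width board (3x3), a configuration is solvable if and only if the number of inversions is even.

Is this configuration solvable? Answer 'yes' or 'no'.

Inversions (pairs i<j in row-major order where tile[i] > tile[j] > 0): 15
15 is odd, so the puzzle is not solvable.

Answer: no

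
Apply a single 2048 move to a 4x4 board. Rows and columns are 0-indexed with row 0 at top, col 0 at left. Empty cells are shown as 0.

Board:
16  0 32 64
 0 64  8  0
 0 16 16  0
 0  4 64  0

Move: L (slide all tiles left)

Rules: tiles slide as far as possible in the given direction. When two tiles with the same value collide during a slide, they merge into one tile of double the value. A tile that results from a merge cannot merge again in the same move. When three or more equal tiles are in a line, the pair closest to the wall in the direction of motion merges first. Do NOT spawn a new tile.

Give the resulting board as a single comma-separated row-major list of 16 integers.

Slide left:
row 0: [16, 0, 32, 64] -> [16, 32, 64, 0]
row 1: [0, 64, 8, 0] -> [64, 8, 0, 0]
row 2: [0, 16, 16, 0] -> [32, 0, 0, 0]
row 3: [0, 4, 64, 0] -> [4, 64, 0, 0]

Answer: 16, 32, 64, 0, 64, 8, 0, 0, 32, 0, 0, 0, 4, 64, 0, 0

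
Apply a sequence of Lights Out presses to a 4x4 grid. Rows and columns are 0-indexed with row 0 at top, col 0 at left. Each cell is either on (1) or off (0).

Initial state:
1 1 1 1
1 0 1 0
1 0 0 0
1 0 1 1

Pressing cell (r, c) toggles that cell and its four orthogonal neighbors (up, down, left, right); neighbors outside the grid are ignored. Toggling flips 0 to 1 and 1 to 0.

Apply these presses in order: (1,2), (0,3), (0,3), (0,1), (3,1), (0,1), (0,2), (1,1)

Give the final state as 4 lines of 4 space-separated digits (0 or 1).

After press 1 at (1,2):
1 1 0 1
1 1 0 1
1 0 1 0
1 0 1 1

After press 2 at (0,3):
1 1 1 0
1 1 0 0
1 0 1 0
1 0 1 1

After press 3 at (0,3):
1 1 0 1
1 1 0 1
1 0 1 0
1 0 1 1

After press 4 at (0,1):
0 0 1 1
1 0 0 1
1 0 1 0
1 0 1 1

After press 5 at (3,1):
0 0 1 1
1 0 0 1
1 1 1 0
0 1 0 1

After press 6 at (0,1):
1 1 0 1
1 1 0 1
1 1 1 0
0 1 0 1

After press 7 at (0,2):
1 0 1 0
1 1 1 1
1 1 1 0
0 1 0 1

After press 8 at (1,1):
1 1 1 0
0 0 0 1
1 0 1 0
0 1 0 1

Answer: 1 1 1 0
0 0 0 1
1 0 1 0
0 1 0 1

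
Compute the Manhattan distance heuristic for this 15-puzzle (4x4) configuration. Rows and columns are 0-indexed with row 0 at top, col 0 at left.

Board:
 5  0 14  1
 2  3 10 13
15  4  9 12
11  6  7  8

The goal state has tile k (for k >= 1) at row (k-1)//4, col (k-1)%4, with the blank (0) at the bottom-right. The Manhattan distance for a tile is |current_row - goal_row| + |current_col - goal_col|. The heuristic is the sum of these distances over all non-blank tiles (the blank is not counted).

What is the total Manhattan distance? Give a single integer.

Tile 5: at (0,0), goal (1,0), distance |0-1|+|0-0| = 1
Tile 14: at (0,2), goal (3,1), distance |0-3|+|2-1| = 4
Tile 1: at (0,3), goal (0,0), distance |0-0|+|3-0| = 3
Tile 2: at (1,0), goal (0,1), distance |1-0|+|0-1| = 2
Tile 3: at (1,1), goal (0,2), distance |1-0|+|1-2| = 2
Tile 10: at (1,2), goal (2,1), distance |1-2|+|2-1| = 2
Tile 13: at (1,3), goal (3,0), distance |1-3|+|3-0| = 5
Tile 15: at (2,0), goal (3,2), distance |2-3|+|0-2| = 3
Tile 4: at (2,1), goal (0,3), distance |2-0|+|1-3| = 4
Tile 9: at (2,2), goal (2,0), distance |2-2|+|2-0| = 2
Tile 12: at (2,3), goal (2,3), distance |2-2|+|3-3| = 0
Tile 11: at (3,0), goal (2,2), distance |3-2|+|0-2| = 3
Tile 6: at (3,1), goal (1,1), distance |3-1|+|1-1| = 2
Tile 7: at (3,2), goal (1,2), distance |3-1|+|2-2| = 2
Tile 8: at (3,3), goal (1,3), distance |3-1|+|3-3| = 2
Sum: 1 + 4 + 3 + 2 + 2 + 2 + 5 + 3 + 4 + 2 + 0 + 3 + 2 + 2 + 2 = 37

Answer: 37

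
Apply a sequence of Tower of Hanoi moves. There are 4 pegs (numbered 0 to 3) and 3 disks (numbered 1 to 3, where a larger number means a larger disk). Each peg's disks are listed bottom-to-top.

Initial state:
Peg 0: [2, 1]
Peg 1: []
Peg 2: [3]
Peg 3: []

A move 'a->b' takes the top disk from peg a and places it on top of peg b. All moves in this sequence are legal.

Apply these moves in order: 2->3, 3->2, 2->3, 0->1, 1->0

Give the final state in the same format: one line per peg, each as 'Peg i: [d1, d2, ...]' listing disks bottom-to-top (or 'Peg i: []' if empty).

Answer: Peg 0: [2, 1]
Peg 1: []
Peg 2: []
Peg 3: [3]

Derivation:
After move 1 (2->3):
Peg 0: [2, 1]
Peg 1: []
Peg 2: []
Peg 3: [3]

After move 2 (3->2):
Peg 0: [2, 1]
Peg 1: []
Peg 2: [3]
Peg 3: []

After move 3 (2->3):
Peg 0: [2, 1]
Peg 1: []
Peg 2: []
Peg 3: [3]

After move 4 (0->1):
Peg 0: [2]
Peg 1: [1]
Peg 2: []
Peg 3: [3]

After move 5 (1->0):
Peg 0: [2, 1]
Peg 1: []
Peg 2: []
Peg 3: [3]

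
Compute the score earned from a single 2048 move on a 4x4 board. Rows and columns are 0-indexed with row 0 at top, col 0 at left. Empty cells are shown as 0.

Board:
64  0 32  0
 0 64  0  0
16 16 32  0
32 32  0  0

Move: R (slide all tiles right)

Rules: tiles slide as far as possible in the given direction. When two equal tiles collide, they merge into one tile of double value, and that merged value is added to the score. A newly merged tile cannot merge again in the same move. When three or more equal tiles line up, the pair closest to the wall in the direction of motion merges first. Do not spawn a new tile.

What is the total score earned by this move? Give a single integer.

Slide right:
row 0: [64, 0, 32, 0] -> [0, 0, 64, 32]  score +0 (running 0)
row 1: [0, 64, 0, 0] -> [0, 0, 0, 64]  score +0 (running 0)
row 2: [16, 16, 32, 0] -> [0, 0, 32, 32]  score +32 (running 32)
row 3: [32, 32, 0, 0] -> [0, 0, 0, 64]  score +64 (running 96)
Board after move:
 0  0 64 32
 0  0  0 64
 0  0 32 32
 0  0  0 64

Answer: 96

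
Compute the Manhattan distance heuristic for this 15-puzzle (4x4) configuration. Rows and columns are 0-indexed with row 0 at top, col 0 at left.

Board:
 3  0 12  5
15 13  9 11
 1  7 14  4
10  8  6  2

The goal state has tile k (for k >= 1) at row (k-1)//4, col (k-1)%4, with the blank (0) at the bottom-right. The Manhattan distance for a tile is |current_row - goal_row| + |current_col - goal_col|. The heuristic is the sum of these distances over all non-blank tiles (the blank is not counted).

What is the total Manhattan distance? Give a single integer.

Tile 3: at (0,0), goal (0,2), distance |0-0|+|0-2| = 2
Tile 12: at (0,2), goal (2,3), distance |0-2|+|2-3| = 3
Tile 5: at (0,3), goal (1,0), distance |0-1|+|3-0| = 4
Tile 15: at (1,0), goal (3,2), distance |1-3|+|0-2| = 4
Tile 13: at (1,1), goal (3,0), distance |1-3|+|1-0| = 3
Tile 9: at (1,2), goal (2,0), distance |1-2|+|2-0| = 3
Tile 11: at (1,3), goal (2,2), distance |1-2|+|3-2| = 2
Tile 1: at (2,0), goal (0,0), distance |2-0|+|0-0| = 2
Tile 7: at (2,1), goal (1,2), distance |2-1|+|1-2| = 2
Tile 14: at (2,2), goal (3,1), distance |2-3|+|2-1| = 2
Tile 4: at (2,3), goal (0,3), distance |2-0|+|3-3| = 2
Tile 10: at (3,0), goal (2,1), distance |3-2|+|0-1| = 2
Tile 8: at (3,1), goal (1,3), distance |3-1|+|1-3| = 4
Tile 6: at (3,2), goal (1,1), distance |3-1|+|2-1| = 3
Tile 2: at (3,3), goal (0,1), distance |3-0|+|3-1| = 5
Sum: 2 + 3 + 4 + 4 + 3 + 3 + 2 + 2 + 2 + 2 + 2 + 2 + 4 + 3 + 5 = 43

Answer: 43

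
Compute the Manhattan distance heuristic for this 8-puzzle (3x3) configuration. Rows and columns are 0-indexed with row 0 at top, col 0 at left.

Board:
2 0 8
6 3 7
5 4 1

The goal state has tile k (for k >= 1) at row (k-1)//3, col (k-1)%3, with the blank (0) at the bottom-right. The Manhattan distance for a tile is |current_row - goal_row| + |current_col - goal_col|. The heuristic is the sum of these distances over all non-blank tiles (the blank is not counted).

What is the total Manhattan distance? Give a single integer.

Tile 2: at (0,0), goal (0,1), distance |0-0|+|0-1| = 1
Tile 8: at (0,2), goal (2,1), distance |0-2|+|2-1| = 3
Tile 6: at (1,0), goal (1,2), distance |1-1|+|0-2| = 2
Tile 3: at (1,1), goal (0,2), distance |1-0|+|1-2| = 2
Tile 7: at (1,2), goal (2,0), distance |1-2|+|2-0| = 3
Tile 5: at (2,0), goal (1,1), distance |2-1|+|0-1| = 2
Tile 4: at (2,1), goal (1,0), distance |2-1|+|1-0| = 2
Tile 1: at (2,2), goal (0,0), distance |2-0|+|2-0| = 4
Sum: 1 + 3 + 2 + 2 + 3 + 2 + 2 + 4 = 19

Answer: 19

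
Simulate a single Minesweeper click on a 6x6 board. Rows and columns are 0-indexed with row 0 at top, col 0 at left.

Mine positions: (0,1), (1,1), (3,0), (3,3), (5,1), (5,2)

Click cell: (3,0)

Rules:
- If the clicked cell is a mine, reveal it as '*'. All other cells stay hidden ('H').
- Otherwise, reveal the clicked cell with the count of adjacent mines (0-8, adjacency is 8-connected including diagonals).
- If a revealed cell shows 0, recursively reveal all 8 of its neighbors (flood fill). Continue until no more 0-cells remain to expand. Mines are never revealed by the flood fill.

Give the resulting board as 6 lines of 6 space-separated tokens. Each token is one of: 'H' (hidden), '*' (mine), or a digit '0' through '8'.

H H H H H H
H H H H H H
H H H H H H
* H H H H H
H H H H H H
H H H H H H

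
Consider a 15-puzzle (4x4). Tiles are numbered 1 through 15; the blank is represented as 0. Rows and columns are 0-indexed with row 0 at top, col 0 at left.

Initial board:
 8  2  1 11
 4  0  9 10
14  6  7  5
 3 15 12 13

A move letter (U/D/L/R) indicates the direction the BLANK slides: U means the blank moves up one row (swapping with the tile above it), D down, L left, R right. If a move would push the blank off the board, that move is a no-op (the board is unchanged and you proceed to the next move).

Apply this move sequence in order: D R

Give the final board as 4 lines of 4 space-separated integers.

Answer:  8  2  1 11
 4  6  9 10
14  7  0  5
 3 15 12 13

Derivation:
After move 1 (D):
 8  2  1 11
 4  6  9 10
14  0  7  5
 3 15 12 13

After move 2 (R):
 8  2  1 11
 4  6  9 10
14  7  0  5
 3 15 12 13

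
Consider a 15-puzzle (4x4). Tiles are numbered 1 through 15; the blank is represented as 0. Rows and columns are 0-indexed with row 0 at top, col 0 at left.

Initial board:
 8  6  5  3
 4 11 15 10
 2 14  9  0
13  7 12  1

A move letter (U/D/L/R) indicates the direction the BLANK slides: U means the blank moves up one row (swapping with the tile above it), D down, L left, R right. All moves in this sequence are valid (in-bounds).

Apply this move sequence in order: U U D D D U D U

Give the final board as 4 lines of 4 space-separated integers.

After move 1 (U):
 8  6  5  3
 4 11 15  0
 2 14  9 10
13  7 12  1

After move 2 (U):
 8  6  5  0
 4 11 15  3
 2 14  9 10
13  7 12  1

After move 3 (D):
 8  6  5  3
 4 11 15  0
 2 14  9 10
13  7 12  1

After move 4 (D):
 8  6  5  3
 4 11 15 10
 2 14  9  0
13  7 12  1

After move 5 (D):
 8  6  5  3
 4 11 15 10
 2 14  9  1
13  7 12  0

After move 6 (U):
 8  6  5  3
 4 11 15 10
 2 14  9  0
13  7 12  1

After move 7 (D):
 8  6  5  3
 4 11 15 10
 2 14  9  1
13  7 12  0

After move 8 (U):
 8  6  5  3
 4 11 15 10
 2 14  9  0
13  7 12  1

Answer:  8  6  5  3
 4 11 15 10
 2 14  9  0
13  7 12  1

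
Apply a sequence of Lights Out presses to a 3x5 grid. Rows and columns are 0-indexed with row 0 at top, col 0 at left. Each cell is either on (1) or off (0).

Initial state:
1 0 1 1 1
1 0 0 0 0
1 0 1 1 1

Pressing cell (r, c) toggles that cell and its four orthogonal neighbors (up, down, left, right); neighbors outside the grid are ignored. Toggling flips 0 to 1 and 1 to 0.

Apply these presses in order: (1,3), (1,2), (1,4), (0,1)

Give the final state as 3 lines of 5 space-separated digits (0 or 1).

After press 1 at (1,3):
1 0 1 0 1
1 0 1 1 1
1 0 1 0 1

After press 2 at (1,2):
1 0 0 0 1
1 1 0 0 1
1 0 0 0 1

After press 3 at (1,4):
1 0 0 0 0
1 1 0 1 0
1 0 0 0 0

After press 4 at (0,1):
0 1 1 0 0
1 0 0 1 0
1 0 0 0 0

Answer: 0 1 1 0 0
1 0 0 1 0
1 0 0 0 0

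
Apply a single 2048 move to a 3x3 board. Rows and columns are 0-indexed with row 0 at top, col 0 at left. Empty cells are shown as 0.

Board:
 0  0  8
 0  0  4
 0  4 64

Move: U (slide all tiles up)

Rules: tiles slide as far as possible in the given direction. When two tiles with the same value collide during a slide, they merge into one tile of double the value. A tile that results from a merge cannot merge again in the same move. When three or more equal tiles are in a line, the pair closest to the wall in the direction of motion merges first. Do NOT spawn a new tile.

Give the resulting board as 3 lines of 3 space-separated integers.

Answer:  0  4  8
 0  0  4
 0  0 64

Derivation:
Slide up:
col 0: [0, 0, 0] -> [0, 0, 0]
col 1: [0, 0, 4] -> [4, 0, 0]
col 2: [8, 4, 64] -> [8, 4, 64]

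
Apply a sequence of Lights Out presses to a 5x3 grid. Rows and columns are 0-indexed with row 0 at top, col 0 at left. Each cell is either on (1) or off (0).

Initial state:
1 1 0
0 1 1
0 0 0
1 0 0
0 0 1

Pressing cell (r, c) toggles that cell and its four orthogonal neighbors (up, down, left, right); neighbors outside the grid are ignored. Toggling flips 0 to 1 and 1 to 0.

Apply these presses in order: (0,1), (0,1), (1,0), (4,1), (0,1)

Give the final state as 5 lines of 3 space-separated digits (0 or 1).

Answer: 1 0 1
1 1 1
1 0 0
1 1 0
1 1 0

Derivation:
After press 1 at (0,1):
0 0 1
0 0 1
0 0 0
1 0 0
0 0 1

After press 2 at (0,1):
1 1 0
0 1 1
0 0 0
1 0 0
0 0 1

After press 3 at (1,0):
0 1 0
1 0 1
1 0 0
1 0 0
0 0 1

After press 4 at (4,1):
0 1 0
1 0 1
1 0 0
1 1 0
1 1 0

After press 5 at (0,1):
1 0 1
1 1 1
1 0 0
1 1 0
1 1 0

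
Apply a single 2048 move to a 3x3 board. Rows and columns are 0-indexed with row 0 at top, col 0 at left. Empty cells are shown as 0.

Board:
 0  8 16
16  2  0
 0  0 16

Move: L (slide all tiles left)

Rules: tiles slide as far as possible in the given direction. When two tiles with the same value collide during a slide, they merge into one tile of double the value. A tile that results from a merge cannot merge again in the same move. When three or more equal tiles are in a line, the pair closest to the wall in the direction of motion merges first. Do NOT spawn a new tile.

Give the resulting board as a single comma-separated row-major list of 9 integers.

Answer: 8, 16, 0, 16, 2, 0, 16, 0, 0

Derivation:
Slide left:
row 0: [0, 8, 16] -> [8, 16, 0]
row 1: [16, 2, 0] -> [16, 2, 0]
row 2: [0, 0, 16] -> [16, 0, 0]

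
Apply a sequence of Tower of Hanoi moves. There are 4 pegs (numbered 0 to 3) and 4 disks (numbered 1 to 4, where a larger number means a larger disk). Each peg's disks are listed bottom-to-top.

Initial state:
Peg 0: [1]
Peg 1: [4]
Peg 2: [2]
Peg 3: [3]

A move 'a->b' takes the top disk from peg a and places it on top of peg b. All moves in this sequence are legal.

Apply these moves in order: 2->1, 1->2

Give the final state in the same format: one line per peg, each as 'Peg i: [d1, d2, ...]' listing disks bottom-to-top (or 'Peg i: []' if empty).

Answer: Peg 0: [1]
Peg 1: [4]
Peg 2: [2]
Peg 3: [3]

Derivation:
After move 1 (2->1):
Peg 0: [1]
Peg 1: [4, 2]
Peg 2: []
Peg 3: [3]

After move 2 (1->2):
Peg 0: [1]
Peg 1: [4]
Peg 2: [2]
Peg 3: [3]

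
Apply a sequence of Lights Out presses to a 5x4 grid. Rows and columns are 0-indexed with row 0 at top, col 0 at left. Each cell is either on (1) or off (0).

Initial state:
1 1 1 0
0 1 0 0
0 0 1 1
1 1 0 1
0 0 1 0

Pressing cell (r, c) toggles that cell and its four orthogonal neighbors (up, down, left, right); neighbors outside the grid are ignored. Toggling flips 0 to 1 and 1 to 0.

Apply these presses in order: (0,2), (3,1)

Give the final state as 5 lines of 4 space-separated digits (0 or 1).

After press 1 at (0,2):
1 0 0 1
0 1 1 0
0 0 1 1
1 1 0 1
0 0 1 0

After press 2 at (3,1):
1 0 0 1
0 1 1 0
0 1 1 1
0 0 1 1
0 1 1 0

Answer: 1 0 0 1
0 1 1 0
0 1 1 1
0 0 1 1
0 1 1 0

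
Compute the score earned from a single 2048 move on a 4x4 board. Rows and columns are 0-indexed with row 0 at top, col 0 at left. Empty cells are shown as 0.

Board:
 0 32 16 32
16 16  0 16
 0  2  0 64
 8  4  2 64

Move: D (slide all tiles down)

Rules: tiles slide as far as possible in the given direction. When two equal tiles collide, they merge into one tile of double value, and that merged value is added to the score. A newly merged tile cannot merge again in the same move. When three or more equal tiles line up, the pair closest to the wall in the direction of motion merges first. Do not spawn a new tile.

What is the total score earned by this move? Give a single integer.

Answer: 128

Derivation:
Slide down:
col 0: [0, 16, 0, 8] -> [0, 0, 16, 8]  score +0 (running 0)
col 1: [32, 16, 2, 4] -> [32, 16, 2, 4]  score +0 (running 0)
col 2: [16, 0, 0, 2] -> [0, 0, 16, 2]  score +0 (running 0)
col 3: [32, 16, 64, 64] -> [0, 32, 16, 128]  score +128 (running 128)
Board after move:
  0  32   0   0
  0  16   0  32
 16   2  16  16
  8   4   2 128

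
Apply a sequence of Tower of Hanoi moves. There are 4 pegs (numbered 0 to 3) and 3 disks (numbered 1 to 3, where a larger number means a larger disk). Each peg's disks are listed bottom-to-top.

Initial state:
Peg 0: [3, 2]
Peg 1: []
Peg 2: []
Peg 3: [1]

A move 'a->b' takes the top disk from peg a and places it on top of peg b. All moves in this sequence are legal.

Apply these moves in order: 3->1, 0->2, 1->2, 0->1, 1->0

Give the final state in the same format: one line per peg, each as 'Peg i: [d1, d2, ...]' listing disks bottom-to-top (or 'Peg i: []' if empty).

After move 1 (3->1):
Peg 0: [3, 2]
Peg 1: [1]
Peg 2: []
Peg 3: []

After move 2 (0->2):
Peg 0: [3]
Peg 1: [1]
Peg 2: [2]
Peg 3: []

After move 3 (1->2):
Peg 0: [3]
Peg 1: []
Peg 2: [2, 1]
Peg 3: []

After move 4 (0->1):
Peg 0: []
Peg 1: [3]
Peg 2: [2, 1]
Peg 3: []

After move 5 (1->0):
Peg 0: [3]
Peg 1: []
Peg 2: [2, 1]
Peg 3: []

Answer: Peg 0: [3]
Peg 1: []
Peg 2: [2, 1]
Peg 3: []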